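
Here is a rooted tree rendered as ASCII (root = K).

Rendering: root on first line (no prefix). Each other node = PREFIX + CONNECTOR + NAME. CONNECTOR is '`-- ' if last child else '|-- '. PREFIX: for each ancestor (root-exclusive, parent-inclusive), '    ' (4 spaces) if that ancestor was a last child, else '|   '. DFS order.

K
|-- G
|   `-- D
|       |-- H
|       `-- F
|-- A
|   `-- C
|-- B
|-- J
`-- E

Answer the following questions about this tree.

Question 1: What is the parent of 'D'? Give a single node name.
Answer: G

Derivation:
Scan adjacency: D appears as child of G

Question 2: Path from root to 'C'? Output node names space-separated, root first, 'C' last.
Walk down from root: K -> A -> C

Answer: K A C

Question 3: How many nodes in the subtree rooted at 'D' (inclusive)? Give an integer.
Subtree rooted at D contains: D, F, H
Count = 3

Answer: 3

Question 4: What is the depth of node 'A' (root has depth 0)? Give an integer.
Answer: 1

Derivation:
Path from root to A: K -> A
Depth = number of edges = 1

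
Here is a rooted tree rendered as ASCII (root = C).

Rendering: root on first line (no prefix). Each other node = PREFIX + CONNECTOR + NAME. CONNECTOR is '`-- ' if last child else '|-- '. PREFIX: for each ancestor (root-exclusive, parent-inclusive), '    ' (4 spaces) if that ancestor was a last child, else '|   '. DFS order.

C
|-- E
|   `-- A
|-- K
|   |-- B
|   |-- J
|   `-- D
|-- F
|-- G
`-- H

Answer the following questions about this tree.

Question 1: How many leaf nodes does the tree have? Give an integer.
Leaves (nodes with no children): A, B, D, F, G, H, J

Answer: 7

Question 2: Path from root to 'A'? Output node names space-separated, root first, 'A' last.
Walk down from root: C -> E -> A

Answer: C E A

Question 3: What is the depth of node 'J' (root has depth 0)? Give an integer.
Path from root to J: C -> K -> J
Depth = number of edges = 2

Answer: 2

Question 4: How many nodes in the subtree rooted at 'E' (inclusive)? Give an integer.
Subtree rooted at E contains: A, E
Count = 2

Answer: 2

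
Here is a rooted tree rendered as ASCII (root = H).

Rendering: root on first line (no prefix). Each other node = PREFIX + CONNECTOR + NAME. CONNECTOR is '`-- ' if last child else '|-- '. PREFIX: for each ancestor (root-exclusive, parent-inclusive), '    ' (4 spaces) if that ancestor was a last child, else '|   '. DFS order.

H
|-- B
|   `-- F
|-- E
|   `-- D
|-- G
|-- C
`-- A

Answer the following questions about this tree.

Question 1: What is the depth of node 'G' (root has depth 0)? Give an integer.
Path from root to G: H -> G
Depth = number of edges = 1

Answer: 1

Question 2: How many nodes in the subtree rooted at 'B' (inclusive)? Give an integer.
Subtree rooted at B contains: B, F
Count = 2

Answer: 2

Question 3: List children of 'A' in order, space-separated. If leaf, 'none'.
Node A's children (from adjacency): (leaf)

Answer: none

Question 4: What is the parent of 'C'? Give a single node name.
Scan adjacency: C appears as child of H

Answer: H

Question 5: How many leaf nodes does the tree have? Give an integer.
Answer: 5

Derivation:
Leaves (nodes with no children): A, C, D, F, G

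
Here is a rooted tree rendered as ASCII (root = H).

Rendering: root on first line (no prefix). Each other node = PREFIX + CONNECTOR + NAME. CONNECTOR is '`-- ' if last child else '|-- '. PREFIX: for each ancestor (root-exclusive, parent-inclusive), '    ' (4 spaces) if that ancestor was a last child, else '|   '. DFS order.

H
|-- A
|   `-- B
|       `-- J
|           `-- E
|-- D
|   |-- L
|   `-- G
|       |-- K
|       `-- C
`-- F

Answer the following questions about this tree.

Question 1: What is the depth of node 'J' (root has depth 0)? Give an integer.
Path from root to J: H -> A -> B -> J
Depth = number of edges = 3

Answer: 3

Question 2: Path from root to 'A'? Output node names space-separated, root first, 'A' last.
Walk down from root: H -> A

Answer: H A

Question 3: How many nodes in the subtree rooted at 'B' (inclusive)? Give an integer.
Answer: 3

Derivation:
Subtree rooted at B contains: B, E, J
Count = 3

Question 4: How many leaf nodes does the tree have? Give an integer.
Leaves (nodes with no children): C, E, F, K, L

Answer: 5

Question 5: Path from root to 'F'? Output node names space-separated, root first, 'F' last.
Answer: H F

Derivation:
Walk down from root: H -> F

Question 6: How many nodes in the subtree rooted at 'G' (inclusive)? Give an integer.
Answer: 3

Derivation:
Subtree rooted at G contains: C, G, K
Count = 3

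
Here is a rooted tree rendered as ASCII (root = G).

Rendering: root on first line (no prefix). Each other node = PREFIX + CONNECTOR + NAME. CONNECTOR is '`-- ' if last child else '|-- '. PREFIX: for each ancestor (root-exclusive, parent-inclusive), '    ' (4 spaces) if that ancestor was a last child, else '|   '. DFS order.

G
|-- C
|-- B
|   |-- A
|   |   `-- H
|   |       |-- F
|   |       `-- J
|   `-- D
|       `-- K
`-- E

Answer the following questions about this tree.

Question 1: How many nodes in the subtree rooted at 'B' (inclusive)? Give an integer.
Subtree rooted at B contains: A, B, D, F, H, J, K
Count = 7

Answer: 7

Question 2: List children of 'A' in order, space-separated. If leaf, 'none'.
Answer: H

Derivation:
Node A's children (from adjacency): H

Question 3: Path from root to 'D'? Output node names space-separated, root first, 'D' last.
Answer: G B D

Derivation:
Walk down from root: G -> B -> D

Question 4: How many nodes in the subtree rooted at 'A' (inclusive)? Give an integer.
Subtree rooted at A contains: A, F, H, J
Count = 4

Answer: 4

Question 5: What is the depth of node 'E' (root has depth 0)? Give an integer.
Answer: 1

Derivation:
Path from root to E: G -> E
Depth = number of edges = 1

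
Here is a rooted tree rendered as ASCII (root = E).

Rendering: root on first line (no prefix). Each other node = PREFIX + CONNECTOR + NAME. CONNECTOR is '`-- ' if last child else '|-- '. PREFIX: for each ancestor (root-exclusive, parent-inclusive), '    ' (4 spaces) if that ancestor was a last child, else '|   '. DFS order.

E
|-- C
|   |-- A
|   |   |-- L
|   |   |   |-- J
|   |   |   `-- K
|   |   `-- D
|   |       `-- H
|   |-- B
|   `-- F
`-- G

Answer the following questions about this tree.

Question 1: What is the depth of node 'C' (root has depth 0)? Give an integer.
Path from root to C: E -> C
Depth = number of edges = 1

Answer: 1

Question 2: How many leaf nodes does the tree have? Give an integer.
Leaves (nodes with no children): B, F, G, H, J, K

Answer: 6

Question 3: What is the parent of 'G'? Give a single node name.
Scan adjacency: G appears as child of E

Answer: E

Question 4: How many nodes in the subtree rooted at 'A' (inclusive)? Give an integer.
Subtree rooted at A contains: A, D, H, J, K, L
Count = 6

Answer: 6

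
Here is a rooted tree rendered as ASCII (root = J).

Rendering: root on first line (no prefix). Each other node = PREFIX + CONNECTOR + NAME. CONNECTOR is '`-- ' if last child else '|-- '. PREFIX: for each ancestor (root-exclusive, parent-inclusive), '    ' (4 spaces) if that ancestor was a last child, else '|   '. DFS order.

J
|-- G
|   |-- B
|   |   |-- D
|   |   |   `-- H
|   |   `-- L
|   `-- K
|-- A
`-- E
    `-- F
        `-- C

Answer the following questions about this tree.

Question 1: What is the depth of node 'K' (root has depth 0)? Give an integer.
Answer: 2

Derivation:
Path from root to K: J -> G -> K
Depth = number of edges = 2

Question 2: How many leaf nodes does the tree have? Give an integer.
Answer: 5

Derivation:
Leaves (nodes with no children): A, C, H, K, L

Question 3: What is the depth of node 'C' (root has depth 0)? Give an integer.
Path from root to C: J -> E -> F -> C
Depth = number of edges = 3

Answer: 3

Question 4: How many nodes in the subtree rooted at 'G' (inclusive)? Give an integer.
Subtree rooted at G contains: B, D, G, H, K, L
Count = 6

Answer: 6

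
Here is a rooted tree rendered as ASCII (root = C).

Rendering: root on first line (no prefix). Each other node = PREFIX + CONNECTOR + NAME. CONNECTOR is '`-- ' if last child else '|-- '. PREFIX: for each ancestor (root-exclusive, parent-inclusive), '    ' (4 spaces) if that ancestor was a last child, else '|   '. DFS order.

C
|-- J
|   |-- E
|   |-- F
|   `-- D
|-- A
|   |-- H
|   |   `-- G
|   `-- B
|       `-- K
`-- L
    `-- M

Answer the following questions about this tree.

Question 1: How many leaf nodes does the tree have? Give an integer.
Answer: 6

Derivation:
Leaves (nodes with no children): D, E, F, G, K, M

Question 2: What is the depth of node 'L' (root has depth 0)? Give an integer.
Answer: 1

Derivation:
Path from root to L: C -> L
Depth = number of edges = 1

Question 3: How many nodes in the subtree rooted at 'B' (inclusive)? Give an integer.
Answer: 2

Derivation:
Subtree rooted at B contains: B, K
Count = 2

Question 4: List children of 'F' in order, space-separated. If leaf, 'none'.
Node F's children (from adjacency): (leaf)

Answer: none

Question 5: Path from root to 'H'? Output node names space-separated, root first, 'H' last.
Answer: C A H

Derivation:
Walk down from root: C -> A -> H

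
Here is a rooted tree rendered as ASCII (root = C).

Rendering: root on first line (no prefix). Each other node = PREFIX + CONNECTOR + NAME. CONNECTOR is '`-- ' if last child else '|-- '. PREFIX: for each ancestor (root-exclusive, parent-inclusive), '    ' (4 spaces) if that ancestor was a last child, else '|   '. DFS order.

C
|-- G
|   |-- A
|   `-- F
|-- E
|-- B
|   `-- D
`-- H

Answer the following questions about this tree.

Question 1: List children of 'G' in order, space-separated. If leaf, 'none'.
Node G's children (from adjacency): A, F

Answer: A F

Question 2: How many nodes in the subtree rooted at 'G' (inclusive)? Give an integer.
Subtree rooted at G contains: A, F, G
Count = 3

Answer: 3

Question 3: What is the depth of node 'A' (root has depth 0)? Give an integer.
Answer: 2

Derivation:
Path from root to A: C -> G -> A
Depth = number of edges = 2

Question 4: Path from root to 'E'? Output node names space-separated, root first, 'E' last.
Answer: C E

Derivation:
Walk down from root: C -> E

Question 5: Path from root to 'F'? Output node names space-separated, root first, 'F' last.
Answer: C G F

Derivation:
Walk down from root: C -> G -> F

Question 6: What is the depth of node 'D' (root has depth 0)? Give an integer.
Answer: 2

Derivation:
Path from root to D: C -> B -> D
Depth = number of edges = 2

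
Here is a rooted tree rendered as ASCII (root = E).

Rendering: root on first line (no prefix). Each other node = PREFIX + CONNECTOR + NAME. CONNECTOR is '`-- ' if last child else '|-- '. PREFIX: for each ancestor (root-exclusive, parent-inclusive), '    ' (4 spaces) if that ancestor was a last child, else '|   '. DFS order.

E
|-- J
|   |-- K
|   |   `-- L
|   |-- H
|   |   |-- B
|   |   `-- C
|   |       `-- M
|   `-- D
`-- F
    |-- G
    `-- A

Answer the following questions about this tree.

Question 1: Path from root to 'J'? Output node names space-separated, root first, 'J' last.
Answer: E J

Derivation:
Walk down from root: E -> J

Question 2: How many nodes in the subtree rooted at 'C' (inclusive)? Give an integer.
Subtree rooted at C contains: C, M
Count = 2

Answer: 2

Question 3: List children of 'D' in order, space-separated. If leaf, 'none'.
Node D's children (from adjacency): (leaf)

Answer: none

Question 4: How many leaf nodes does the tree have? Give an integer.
Answer: 6

Derivation:
Leaves (nodes with no children): A, B, D, G, L, M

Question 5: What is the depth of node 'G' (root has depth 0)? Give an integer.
Path from root to G: E -> F -> G
Depth = number of edges = 2

Answer: 2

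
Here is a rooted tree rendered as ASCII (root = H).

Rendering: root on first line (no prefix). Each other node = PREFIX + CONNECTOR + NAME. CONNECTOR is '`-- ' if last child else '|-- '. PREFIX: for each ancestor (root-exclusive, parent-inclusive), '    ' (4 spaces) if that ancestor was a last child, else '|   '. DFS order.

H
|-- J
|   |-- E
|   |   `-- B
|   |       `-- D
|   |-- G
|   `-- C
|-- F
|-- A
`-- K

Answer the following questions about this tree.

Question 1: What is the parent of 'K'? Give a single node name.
Scan adjacency: K appears as child of H

Answer: H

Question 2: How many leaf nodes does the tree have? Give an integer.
Answer: 6

Derivation:
Leaves (nodes with no children): A, C, D, F, G, K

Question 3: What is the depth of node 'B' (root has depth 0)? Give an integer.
Answer: 3

Derivation:
Path from root to B: H -> J -> E -> B
Depth = number of edges = 3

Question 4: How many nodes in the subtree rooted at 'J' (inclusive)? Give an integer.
Answer: 6

Derivation:
Subtree rooted at J contains: B, C, D, E, G, J
Count = 6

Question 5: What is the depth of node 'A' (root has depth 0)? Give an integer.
Answer: 1

Derivation:
Path from root to A: H -> A
Depth = number of edges = 1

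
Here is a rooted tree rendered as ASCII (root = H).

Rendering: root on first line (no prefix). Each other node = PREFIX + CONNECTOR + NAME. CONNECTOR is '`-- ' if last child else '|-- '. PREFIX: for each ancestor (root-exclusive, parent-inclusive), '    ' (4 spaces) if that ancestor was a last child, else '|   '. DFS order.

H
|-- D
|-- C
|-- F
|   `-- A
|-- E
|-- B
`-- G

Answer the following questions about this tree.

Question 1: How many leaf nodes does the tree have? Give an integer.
Leaves (nodes with no children): A, B, C, D, E, G

Answer: 6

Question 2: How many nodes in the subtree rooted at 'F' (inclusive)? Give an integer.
Subtree rooted at F contains: A, F
Count = 2

Answer: 2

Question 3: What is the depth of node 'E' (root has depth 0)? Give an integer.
Path from root to E: H -> E
Depth = number of edges = 1

Answer: 1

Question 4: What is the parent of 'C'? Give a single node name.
Answer: H

Derivation:
Scan adjacency: C appears as child of H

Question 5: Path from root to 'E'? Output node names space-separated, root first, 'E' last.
Walk down from root: H -> E

Answer: H E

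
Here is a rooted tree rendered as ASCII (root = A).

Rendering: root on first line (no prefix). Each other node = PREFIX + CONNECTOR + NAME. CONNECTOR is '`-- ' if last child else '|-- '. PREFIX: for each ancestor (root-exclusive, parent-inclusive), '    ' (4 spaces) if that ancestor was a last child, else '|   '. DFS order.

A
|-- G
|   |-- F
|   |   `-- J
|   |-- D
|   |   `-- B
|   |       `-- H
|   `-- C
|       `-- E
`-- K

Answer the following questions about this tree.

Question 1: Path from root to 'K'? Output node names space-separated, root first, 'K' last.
Answer: A K

Derivation:
Walk down from root: A -> K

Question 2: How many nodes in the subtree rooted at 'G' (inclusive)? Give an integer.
Subtree rooted at G contains: B, C, D, E, F, G, H, J
Count = 8

Answer: 8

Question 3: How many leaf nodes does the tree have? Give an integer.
Leaves (nodes with no children): E, H, J, K

Answer: 4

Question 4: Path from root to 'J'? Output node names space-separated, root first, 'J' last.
Answer: A G F J

Derivation:
Walk down from root: A -> G -> F -> J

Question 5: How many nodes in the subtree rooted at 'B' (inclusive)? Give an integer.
Answer: 2

Derivation:
Subtree rooted at B contains: B, H
Count = 2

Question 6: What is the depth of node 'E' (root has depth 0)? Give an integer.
Answer: 3

Derivation:
Path from root to E: A -> G -> C -> E
Depth = number of edges = 3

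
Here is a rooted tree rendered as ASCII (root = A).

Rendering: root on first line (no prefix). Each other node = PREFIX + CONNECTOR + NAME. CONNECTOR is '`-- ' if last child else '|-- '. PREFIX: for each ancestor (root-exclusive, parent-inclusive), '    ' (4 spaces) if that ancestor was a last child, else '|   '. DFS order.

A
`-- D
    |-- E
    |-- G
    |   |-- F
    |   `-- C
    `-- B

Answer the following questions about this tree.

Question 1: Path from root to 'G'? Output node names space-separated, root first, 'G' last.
Answer: A D G

Derivation:
Walk down from root: A -> D -> G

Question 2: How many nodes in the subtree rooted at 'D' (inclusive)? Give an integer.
Answer: 6

Derivation:
Subtree rooted at D contains: B, C, D, E, F, G
Count = 6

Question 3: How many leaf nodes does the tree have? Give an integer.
Leaves (nodes with no children): B, C, E, F

Answer: 4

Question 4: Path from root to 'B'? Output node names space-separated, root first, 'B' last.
Walk down from root: A -> D -> B

Answer: A D B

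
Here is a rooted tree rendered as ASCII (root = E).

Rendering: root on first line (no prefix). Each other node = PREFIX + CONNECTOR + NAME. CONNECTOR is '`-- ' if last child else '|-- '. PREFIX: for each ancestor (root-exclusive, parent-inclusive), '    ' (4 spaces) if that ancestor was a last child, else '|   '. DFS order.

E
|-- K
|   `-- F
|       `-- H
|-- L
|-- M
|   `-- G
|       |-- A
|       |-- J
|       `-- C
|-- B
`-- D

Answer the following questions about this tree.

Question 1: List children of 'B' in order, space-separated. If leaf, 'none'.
Node B's children (from adjacency): (leaf)

Answer: none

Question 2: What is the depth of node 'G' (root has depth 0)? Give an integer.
Answer: 2

Derivation:
Path from root to G: E -> M -> G
Depth = number of edges = 2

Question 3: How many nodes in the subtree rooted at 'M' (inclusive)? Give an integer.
Answer: 5

Derivation:
Subtree rooted at M contains: A, C, G, J, M
Count = 5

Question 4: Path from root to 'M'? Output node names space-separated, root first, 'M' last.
Walk down from root: E -> M

Answer: E M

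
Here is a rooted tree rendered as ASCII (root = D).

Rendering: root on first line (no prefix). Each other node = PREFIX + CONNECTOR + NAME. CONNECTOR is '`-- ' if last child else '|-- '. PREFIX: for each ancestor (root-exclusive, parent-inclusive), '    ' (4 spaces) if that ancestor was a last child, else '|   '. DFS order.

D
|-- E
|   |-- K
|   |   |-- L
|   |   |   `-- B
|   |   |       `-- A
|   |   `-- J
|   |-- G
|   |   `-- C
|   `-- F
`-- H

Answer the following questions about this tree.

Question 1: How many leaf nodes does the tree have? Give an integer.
Answer: 5

Derivation:
Leaves (nodes with no children): A, C, F, H, J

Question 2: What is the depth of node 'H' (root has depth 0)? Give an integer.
Answer: 1

Derivation:
Path from root to H: D -> H
Depth = number of edges = 1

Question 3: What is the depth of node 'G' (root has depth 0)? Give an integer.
Path from root to G: D -> E -> G
Depth = number of edges = 2

Answer: 2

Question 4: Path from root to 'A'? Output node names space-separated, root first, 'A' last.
Walk down from root: D -> E -> K -> L -> B -> A

Answer: D E K L B A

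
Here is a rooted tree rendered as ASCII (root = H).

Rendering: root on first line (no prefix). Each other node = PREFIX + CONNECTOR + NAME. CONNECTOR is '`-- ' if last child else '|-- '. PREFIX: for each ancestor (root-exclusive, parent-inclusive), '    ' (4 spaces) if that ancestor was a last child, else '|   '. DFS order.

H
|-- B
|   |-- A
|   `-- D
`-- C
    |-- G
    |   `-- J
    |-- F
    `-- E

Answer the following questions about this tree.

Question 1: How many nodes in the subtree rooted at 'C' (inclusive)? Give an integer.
Answer: 5

Derivation:
Subtree rooted at C contains: C, E, F, G, J
Count = 5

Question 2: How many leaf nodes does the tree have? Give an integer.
Leaves (nodes with no children): A, D, E, F, J

Answer: 5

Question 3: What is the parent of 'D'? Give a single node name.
Scan adjacency: D appears as child of B

Answer: B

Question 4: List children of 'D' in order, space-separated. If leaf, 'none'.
Node D's children (from adjacency): (leaf)

Answer: none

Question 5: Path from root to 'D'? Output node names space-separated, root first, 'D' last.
Walk down from root: H -> B -> D

Answer: H B D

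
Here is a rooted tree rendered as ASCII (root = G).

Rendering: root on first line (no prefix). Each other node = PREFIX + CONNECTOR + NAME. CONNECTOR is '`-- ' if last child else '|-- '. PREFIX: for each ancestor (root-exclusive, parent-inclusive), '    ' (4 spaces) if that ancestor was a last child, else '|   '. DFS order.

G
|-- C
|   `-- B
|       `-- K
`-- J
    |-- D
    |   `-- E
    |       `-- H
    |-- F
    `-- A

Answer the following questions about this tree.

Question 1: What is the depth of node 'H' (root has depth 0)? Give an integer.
Answer: 4

Derivation:
Path from root to H: G -> J -> D -> E -> H
Depth = number of edges = 4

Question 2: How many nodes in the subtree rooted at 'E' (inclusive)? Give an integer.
Subtree rooted at E contains: E, H
Count = 2

Answer: 2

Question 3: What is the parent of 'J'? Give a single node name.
Answer: G

Derivation:
Scan adjacency: J appears as child of G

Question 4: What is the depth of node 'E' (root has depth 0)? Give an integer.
Path from root to E: G -> J -> D -> E
Depth = number of edges = 3

Answer: 3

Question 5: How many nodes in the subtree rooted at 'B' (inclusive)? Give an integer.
Subtree rooted at B contains: B, K
Count = 2

Answer: 2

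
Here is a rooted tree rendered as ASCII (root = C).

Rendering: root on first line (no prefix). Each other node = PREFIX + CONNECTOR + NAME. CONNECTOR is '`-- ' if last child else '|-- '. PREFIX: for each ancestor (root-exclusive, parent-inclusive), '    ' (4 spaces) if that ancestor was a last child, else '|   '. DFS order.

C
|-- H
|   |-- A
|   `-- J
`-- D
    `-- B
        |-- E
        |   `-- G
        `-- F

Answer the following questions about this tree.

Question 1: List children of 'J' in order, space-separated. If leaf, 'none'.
Node J's children (from adjacency): (leaf)

Answer: none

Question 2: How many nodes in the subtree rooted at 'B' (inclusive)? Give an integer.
Subtree rooted at B contains: B, E, F, G
Count = 4

Answer: 4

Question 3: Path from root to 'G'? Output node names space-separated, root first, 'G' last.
Walk down from root: C -> D -> B -> E -> G

Answer: C D B E G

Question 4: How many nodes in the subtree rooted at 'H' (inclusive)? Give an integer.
Answer: 3

Derivation:
Subtree rooted at H contains: A, H, J
Count = 3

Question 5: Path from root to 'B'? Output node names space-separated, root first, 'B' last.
Walk down from root: C -> D -> B

Answer: C D B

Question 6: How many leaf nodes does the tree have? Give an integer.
Leaves (nodes with no children): A, F, G, J

Answer: 4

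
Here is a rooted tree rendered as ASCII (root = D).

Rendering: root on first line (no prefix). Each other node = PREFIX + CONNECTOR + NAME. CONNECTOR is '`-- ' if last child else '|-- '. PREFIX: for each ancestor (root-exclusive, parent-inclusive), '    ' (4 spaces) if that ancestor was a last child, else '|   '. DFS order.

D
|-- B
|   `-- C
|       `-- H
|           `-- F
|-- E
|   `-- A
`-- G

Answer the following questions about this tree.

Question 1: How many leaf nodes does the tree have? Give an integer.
Leaves (nodes with no children): A, F, G

Answer: 3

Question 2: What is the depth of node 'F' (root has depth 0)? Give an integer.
Path from root to F: D -> B -> C -> H -> F
Depth = number of edges = 4

Answer: 4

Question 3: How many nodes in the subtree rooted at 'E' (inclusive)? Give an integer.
Subtree rooted at E contains: A, E
Count = 2

Answer: 2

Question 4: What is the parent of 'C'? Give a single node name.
Answer: B

Derivation:
Scan adjacency: C appears as child of B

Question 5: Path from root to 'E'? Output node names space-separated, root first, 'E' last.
Walk down from root: D -> E

Answer: D E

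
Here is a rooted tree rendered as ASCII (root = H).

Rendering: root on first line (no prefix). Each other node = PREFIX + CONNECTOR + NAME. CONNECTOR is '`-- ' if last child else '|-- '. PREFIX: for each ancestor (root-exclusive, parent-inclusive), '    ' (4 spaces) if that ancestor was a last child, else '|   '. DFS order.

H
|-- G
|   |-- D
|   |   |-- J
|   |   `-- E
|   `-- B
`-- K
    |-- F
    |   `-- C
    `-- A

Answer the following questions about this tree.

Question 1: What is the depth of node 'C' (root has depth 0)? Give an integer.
Answer: 3

Derivation:
Path from root to C: H -> K -> F -> C
Depth = number of edges = 3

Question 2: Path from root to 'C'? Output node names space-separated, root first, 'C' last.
Walk down from root: H -> K -> F -> C

Answer: H K F C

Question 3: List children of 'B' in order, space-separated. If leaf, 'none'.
Answer: none

Derivation:
Node B's children (from adjacency): (leaf)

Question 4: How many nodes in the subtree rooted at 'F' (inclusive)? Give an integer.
Answer: 2

Derivation:
Subtree rooted at F contains: C, F
Count = 2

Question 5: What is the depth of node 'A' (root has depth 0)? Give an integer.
Answer: 2

Derivation:
Path from root to A: H -> K -> A
Depth = number of edges = 2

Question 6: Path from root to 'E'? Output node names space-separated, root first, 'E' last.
Walk down from root: H -> G -> D -> E

Answer: H G D E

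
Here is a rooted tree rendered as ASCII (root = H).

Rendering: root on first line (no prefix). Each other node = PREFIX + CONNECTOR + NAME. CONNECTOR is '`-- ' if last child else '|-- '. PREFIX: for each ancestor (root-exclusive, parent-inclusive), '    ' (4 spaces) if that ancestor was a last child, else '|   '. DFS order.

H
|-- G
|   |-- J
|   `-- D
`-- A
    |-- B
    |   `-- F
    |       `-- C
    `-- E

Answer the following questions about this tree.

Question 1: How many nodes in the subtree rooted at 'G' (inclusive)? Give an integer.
Answer: 3

Derivation:
Subtree rooted at G contains: D, G, J
Count = 3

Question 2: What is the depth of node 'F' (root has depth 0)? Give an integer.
Answer: 3

Derivation:
Path from root to F: H -> A -> B -> F
Depth = number of edges = 3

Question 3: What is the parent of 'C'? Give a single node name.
Answer: F

Derivation:
Scan adjacency: C appears as child of F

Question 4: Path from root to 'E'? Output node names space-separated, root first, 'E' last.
Walk down from root: H -> A -> E

Answer: H A E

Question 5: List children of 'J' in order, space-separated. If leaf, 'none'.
Answer: none

Derivation:
Node J's children (from adjacency): (leaf)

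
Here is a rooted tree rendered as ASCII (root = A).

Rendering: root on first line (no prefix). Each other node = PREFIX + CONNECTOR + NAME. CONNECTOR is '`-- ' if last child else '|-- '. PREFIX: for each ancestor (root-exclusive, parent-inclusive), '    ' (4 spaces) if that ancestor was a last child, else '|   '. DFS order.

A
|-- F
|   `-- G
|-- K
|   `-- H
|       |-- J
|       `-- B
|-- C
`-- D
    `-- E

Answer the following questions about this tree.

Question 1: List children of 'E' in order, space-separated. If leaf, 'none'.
Node E's children (from adjacency): (leaf)

Answer: none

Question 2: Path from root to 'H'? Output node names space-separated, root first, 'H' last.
Answer: A K H

Derivation:
Walk down from root: A -> K -> H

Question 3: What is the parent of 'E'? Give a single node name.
Answer: D

Derivation:
Scan adjacency: E appears as child of D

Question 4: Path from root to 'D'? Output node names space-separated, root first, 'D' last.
Walk down from root: A -> D

Answer: A D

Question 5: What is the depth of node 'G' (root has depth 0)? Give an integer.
Answer: 2

Derivation:
Path from root to G: A -> F -> G
Depth = number of edges = 2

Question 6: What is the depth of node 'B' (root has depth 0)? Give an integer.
Path from root to B: A -> K -> H -> B
Depth = number of edges = 3

Answer: 3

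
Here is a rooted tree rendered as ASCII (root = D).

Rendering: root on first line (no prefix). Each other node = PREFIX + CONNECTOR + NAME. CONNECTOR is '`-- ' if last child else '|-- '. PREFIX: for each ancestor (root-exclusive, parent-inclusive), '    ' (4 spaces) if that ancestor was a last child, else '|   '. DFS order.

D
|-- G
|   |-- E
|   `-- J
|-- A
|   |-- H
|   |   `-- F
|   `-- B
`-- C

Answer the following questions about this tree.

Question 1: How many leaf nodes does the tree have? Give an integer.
Leaves (nodes with no children): B, C, E, F, J

Answer: 5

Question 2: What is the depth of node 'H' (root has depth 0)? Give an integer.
Path from root to H: D -> A -> H
Depth = number of edges = 2

Answer: 2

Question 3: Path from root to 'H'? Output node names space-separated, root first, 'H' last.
Walk down from root: D -> A -> H

Answer: D A H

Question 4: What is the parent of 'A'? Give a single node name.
Answer: D

Derivation:
Scan adjacency: A appears as child of D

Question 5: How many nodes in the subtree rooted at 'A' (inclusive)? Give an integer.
Answer: 4

Derivation:
Subtree rooted at A contains: A, B, F, H
Count = 4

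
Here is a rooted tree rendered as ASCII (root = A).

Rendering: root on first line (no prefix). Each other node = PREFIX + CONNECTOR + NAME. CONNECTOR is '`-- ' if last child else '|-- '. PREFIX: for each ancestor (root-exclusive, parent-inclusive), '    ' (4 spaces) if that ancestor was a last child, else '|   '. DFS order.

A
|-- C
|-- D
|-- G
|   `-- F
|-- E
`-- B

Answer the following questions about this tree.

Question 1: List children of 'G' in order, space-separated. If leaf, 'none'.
Node G's children (from adjacency): F

Answer: F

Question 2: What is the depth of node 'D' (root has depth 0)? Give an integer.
Path from root to D: A -> D
Depth = number of edges = 1

Answer: 1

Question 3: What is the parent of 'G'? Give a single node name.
Scan adjacency: G appears as child of A

Answer: A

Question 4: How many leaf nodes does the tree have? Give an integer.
Answer: 5

Derivation:
Leaves (nodes with no children): B, C, D, E, F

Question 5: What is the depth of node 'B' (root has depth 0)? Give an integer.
Answer: 1

Derivation:
Path from root to B: A -> B
Depth = number of edges = 1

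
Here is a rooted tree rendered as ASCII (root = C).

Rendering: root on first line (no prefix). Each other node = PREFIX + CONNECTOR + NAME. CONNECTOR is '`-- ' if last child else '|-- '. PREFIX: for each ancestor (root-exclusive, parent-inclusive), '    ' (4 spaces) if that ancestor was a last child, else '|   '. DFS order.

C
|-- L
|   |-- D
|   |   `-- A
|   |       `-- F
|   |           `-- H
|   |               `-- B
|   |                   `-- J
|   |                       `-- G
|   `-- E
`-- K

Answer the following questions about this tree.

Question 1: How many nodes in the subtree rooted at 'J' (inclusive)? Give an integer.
Answer: 2

Derivation:
Subtree rooted at J contains: G, J
Count = 2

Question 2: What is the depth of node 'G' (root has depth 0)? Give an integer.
Answer: 8

Derivation:
Path from root to G: C -> L -> D -> A -> F -> H -> B -> J -> G
Depth = number of edges = 8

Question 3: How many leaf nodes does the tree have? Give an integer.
Leaves (nodes with no children): E, G, K

Answer: 3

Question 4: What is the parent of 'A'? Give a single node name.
Answer: D

Derivation:
Scan adjacency: A appears as child of D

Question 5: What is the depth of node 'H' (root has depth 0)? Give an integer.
Answer: 5

Derivation:
Path from root to H: C -> L -> D -> A -> F -> H
Depth = number of edges = 5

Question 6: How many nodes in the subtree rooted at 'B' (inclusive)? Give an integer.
Subtree rooted at B contains: B, G, J
Count = 3

Answer: 3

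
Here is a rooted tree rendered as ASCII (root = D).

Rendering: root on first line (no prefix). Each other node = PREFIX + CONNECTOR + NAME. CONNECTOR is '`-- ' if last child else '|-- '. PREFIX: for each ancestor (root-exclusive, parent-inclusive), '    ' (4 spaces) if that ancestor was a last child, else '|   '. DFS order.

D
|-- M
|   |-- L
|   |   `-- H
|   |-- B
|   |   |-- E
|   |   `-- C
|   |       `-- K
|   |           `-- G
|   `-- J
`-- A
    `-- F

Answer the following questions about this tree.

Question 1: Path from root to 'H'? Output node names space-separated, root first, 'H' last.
Walk down from root: D -> M -> L -> H

Answer: D M L H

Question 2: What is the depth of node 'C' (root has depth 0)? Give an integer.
Answer: 3

Derivation:
Path from root to C: D -> M -> B -> C
Depth = number of edges = 3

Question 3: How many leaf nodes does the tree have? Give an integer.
Answer: 5

Derivation:
Leaves (nodes with no children): E, F, G, H, J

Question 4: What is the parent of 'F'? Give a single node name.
Scan adjacency: F appears as child of A

Answer: A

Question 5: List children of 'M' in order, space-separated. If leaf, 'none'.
Node M's children (from adjacency): L, B, J

Answer: L B J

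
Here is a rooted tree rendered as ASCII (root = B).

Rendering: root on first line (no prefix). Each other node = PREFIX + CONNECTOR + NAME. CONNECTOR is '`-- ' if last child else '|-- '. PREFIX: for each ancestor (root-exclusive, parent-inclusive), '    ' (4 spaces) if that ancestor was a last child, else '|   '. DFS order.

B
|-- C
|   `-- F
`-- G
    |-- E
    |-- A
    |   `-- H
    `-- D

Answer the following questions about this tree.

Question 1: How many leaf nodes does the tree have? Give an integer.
Leaves (nodes with no children): D, E, F, H

Answer: 4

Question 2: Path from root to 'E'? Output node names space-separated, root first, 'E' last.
Answer: B G E

Derivation:
Walk down from root: B -> G -> E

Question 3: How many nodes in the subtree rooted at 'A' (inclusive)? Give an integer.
Answer: 2

Derivation:
Subtree rooted at A contains: A, H
Count = 2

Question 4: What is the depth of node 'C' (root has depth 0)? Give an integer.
Answer: 1

Derivation:
Path from root to C: B -> C
Depth = number of edges = 1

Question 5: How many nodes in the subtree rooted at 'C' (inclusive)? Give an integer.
Answer: 2

Derivation:
Subtree rooted at C contains: C, F
Count = 2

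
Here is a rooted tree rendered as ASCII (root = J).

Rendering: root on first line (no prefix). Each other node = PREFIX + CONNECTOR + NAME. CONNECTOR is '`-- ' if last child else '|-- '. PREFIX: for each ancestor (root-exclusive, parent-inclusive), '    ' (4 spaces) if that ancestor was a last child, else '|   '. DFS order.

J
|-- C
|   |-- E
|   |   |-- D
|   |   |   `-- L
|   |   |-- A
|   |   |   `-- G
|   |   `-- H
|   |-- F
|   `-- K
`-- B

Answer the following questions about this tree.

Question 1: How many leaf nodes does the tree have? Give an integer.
Answer: 6

Derivation:
Leaves (nodes with no children): B, F, G, H, K, L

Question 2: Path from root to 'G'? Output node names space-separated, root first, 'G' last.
Answer: J C E A G

Derivation:
Walk down from root: J -> C -> E -> A -> G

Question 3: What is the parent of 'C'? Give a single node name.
Answer: J

Derivation:
Scan adjacency: C appears as child of J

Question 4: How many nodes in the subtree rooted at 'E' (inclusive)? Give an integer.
Subtree rooted at E contains: A, D, E, G, H, L
Count = 6

Answer: 6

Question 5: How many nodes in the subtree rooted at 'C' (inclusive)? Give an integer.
Subtree rooted at C contains: A, C, D, E, F, G, H, K, L
Count = 9

Answer: 9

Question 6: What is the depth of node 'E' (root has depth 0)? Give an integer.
Path from root to E: J -> C -> E
Depth = number of edges = 2

Answer: 2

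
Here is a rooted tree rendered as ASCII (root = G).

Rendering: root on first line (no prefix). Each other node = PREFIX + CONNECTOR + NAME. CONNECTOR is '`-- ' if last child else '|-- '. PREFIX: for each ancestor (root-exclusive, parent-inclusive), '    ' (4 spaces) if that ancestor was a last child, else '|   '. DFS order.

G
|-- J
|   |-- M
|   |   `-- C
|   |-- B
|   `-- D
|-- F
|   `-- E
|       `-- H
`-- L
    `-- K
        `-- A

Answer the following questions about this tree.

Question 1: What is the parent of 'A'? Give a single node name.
Scan adjacency: A appears as child of K

Answer: K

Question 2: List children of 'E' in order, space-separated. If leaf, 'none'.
Node E's children (from adjacency): H

Answer: H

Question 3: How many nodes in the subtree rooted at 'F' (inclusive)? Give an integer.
Subtree rooted at F contains: E, F, H
Count = 3

Answer: 3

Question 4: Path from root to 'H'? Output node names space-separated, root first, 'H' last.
Walk down from root: G -> F -> E -> H

Answer: G F E H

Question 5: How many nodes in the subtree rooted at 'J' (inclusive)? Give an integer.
Subtree rooted at J contains: B, C, D, J, M
Count = 5

Answer: 5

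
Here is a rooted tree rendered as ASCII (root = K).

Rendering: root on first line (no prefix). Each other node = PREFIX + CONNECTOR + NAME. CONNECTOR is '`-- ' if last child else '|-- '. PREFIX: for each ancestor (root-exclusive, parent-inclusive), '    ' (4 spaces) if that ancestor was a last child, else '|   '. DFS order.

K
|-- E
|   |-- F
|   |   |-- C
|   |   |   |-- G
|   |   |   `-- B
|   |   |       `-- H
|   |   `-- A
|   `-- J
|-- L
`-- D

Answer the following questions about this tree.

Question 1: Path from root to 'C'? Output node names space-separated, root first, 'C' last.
Answer: K E F C

Derivation:
Walk down from root: K -> E -> F -> C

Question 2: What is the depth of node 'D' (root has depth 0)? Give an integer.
Path from root to D: K -> D
Depth = number of edges = 1

Answer: 1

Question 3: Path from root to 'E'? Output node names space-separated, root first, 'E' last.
Walk down from root: K -> E

Answer: K E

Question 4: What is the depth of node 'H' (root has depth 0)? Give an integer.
Path from root to H: K -> E -> F -> C -> B -> H
Depth = number of edges = 5

Answer: 5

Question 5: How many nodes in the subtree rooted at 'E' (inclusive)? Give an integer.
Subtree rooted at E contains: A, B, C, E, F, G, H, J
Count = 8

Answer: 8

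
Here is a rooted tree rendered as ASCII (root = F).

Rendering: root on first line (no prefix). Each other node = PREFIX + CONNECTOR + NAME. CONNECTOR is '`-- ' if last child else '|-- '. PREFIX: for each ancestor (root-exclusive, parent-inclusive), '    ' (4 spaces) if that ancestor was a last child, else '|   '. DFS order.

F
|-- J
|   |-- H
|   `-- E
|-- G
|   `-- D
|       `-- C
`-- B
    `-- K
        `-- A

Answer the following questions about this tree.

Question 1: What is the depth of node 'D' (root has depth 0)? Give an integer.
Path from root to D: F -> G -> D
Depth = number of edges = 2

Answer: 2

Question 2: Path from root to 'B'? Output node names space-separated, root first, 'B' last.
Walk down from root: F -> B

Answer: F B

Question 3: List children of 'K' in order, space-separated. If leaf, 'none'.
Node K's children (from adjacency): A

Answer: A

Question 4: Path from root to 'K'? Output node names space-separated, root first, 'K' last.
Answer: F B K

Derivation:
Walk down from root: F -> B -> K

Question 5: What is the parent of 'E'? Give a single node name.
Scan adjacency: E appears as child of J

Answer: J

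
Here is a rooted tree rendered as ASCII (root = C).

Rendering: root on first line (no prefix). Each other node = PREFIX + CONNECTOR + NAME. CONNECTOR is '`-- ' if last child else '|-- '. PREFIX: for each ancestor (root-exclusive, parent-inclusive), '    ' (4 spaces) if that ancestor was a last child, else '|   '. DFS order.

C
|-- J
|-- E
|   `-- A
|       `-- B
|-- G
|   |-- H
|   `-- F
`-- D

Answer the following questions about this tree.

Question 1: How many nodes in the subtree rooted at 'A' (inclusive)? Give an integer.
Answer: 2

Derivation:
Subtree rooted at A contains: A, B
Count = 2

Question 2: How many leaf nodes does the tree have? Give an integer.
Answer: 5

Derivation:
Leaves (nodes with no children): B, D, F, H, J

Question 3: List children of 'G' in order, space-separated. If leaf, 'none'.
Node G's children (from adjacency): H, F

Answer: H F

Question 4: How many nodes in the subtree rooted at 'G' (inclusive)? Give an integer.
Subtree rooted at G contains: F, G, H
Count = 3

Answer: 3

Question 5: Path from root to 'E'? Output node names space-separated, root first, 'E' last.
Answer: C E

Derivation:
Walk down from root: C -> E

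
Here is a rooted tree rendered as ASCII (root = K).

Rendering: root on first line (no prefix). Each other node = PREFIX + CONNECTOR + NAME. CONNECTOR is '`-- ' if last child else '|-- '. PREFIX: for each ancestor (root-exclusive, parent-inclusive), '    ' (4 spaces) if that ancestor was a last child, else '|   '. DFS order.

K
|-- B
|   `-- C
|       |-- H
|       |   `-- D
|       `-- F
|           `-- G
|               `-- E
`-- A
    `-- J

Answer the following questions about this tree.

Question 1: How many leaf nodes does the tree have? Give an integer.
Leaves (nodes with no children): D, E, J

Answer: 3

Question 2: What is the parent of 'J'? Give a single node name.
Answer: A

Derivation:
Scan adjacency: J appears as child of A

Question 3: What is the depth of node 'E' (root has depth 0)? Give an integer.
Path from root to E: K -> B -> C -> F -> G -> E
Depth = number of edges = 5

Answer: 5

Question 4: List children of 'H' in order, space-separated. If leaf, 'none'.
Node H's children (from adjacency): D

Answer: D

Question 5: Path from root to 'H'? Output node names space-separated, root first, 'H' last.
Answer: K B C H

Derivation:
Walk down from root: K -> B -> C -> H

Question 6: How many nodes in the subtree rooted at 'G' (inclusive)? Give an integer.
Answer: 2

Derivation:
Subtree rooted at G contains: E, G
Count = 2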